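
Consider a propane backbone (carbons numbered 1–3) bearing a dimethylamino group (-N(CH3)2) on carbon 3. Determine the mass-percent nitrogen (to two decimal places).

Atom tally by fragment:
  CH3 → C:1 H:3
  CH2 → C:1 H:2
  CH2N(CH3)2 → C:3 H:8 N:1
Element totals:
  C: 5
  H: 13
  N: 1
Molecular formula: C5H13N.
Molar mass = 87.166 g/mol.
Mass from N: 1 × 14.007 = 14.007 g/mol.
%N = 14.007 / 87.166 × 100 = 16.07%.

16.07%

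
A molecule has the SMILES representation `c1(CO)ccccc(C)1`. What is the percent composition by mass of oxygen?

Atom tally by fragment:
  benzene ring core → C:6 H:6
  (− 2 ring H displaced by substituents)
  + CH2OH → C:1 H:3 O:1
  + CH3 → C:1 H:3
Element totals:
  C: 8
  H: 10
  O: 1
Molecular formula: C8H10O.
Molar mass = 122.167 g/mol.
Mass from O: 1 × 15.999 = 15.999 g/mol.
%O = 15.999 / 122.167 × 100 = 13.10%.

13.10%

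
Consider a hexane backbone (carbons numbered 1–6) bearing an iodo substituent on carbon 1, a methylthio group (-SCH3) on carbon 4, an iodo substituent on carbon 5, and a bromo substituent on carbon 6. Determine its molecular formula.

Atom tally by fragment:
  ICH2 → C:1 H:2 I:1
  CH2 → C:1 H:2
  CH2 → C:1 H:2
  CH(SCH3) → C:2 H:4 S:1
  CH(I) → C:1 H:1 I:1
  CH2Br → C:1 H:2 Br:1
Element totals:
  C: 7
  H: 13
  Br: 1
  I: 2
  S: 1

C7H13BrI2S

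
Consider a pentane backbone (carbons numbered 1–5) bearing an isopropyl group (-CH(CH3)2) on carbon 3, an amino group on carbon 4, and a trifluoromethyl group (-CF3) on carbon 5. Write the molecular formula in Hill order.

Atom tally by fragment:
  CH3 → C:1 H:3
  CH2 → C:1 H:2
  CH(CH(CH3)2) → C:4 H:8
  CH(NH2) → C:1 H:3 N:1
  CH2CF3 → C:2 H:2 F:3
Element totals:
  C: 9
  H: 18
  F: 3
  N: 1

C9H18F3N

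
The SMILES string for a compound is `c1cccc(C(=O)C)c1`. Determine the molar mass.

Atom tally by fragment:
  benzene ring core → C:6 H:6
  (− 1 ring H displaced by substituents)
  + COCH3 → C:2 H:3 O:1
Element totals:
  C: 8
  H: 8
  O: 1
Molecular formula: C8H8O.
  M = 8(12.011) + 8(1.008) + 15.999
    = 96.088 + 8.064 + 15.999 = 120.151

120.15 g/mol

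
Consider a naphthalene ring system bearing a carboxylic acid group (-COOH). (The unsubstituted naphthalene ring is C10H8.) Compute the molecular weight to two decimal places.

172.18 g/mol

Atom tally by fragment:
  naphthalene ring system core → C:10 H:8
  (− 1 ring H displaced by substituents)
  + COOH → C:1 H:1 O:2
Element totals:
  C: 11
  H: 8
  O: 2
Molecular formula: C11H8O2.
  M = 11(12.011) + 8(1.008) + 2(15.999)
    = 132.121 + 8.064 + 31.998 = 172.183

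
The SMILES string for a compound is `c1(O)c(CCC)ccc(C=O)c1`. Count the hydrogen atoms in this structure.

12

Atom tally by fragment:
  benzene ring core → C:6 H:6
  (− 3 ring H displaced by substituents)
  + OH → O:1 H:1
  + CH2CH2CH3 → C:3 H:7
  + CHO → C:1 H:1 O:1
Element totals:
  C: 10
  H: 12
  O: 2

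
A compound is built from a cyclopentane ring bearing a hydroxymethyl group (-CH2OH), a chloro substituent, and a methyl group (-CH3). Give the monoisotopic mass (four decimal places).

148.0655

Atom tally by fragment:
  cyclopentane ring core → C:5 H:10
  (− 3 ring H displaced by substituents)
  + CH2OH → C:1 H:3 O:1
  + Cl → Cl:1
  + CH3 → C:1 H:3
Element totals:
  C: 7
  H: 13
  Cl: 1
  O: 1
Molecular formula: C7H13ClO.
  M = 7(12.0) + 13(1.007825) + 34.968853 + 15.994915
    = 84.000000 + 13.101725 + 34.968853 + 15.994915 = 148.065493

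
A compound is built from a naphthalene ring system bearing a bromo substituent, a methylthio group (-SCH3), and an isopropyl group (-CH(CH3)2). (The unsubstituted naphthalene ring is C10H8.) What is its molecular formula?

Atom tally by fragment:
  naphthalene ring system core → C:10 H:8
  (− 3 ring H displaced by substituents)
  + Br → Br:1
  + SCH3 → C:1 H:3 S:1
  + CH(CH3)2 → C:3 H:7
Element totals:
  C: 14
  H: 15
  Br: 1
  S: 1

C14H15BrS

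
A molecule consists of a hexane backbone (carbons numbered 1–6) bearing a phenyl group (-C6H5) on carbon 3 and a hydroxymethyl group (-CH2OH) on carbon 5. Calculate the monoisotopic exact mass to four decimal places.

192.1514

Atom tally by fragment:
  CH3 → C:1 H:3
  CH2 → C:1 H:2
  CH(C6H5) → C:7 H:6
  CH2 → C:1 H:2
  CH(CH2OH) → C:2 H:4 O:1
  CH3 → C:1 H:3
Element totals:
  C: 13
  H: 20
  O: 1
Molecular formula: C13H20O.
  M = 13(12.0) + 20(1.007825) + 15.994915
    = 156.000000 + 20.156500 + 15.994915 = 192.151415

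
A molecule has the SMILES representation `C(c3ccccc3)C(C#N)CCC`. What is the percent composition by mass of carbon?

83.19%

Atom tally by fragment:
  C6H5CH2 → C:7 H:7
  CH(CN) → C:2 H:1 N:1
  CH2 → C:1 H:2
  CH2 → C:1 H:2
  CH3 → C:1 H:3
Element totals:
  C: 12
  H: 15
  N: 1
Molecular formula: C12H15N.
Molar mass = 173.259 g/mol.
Mass from C: 12 × 12.011 = 144.132 g/mol.
%C = 144.132 / 173.259 × 100 = 83.19%.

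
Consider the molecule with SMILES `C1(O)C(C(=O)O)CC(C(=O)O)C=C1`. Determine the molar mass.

186.16 g/mol

Atom tally by fragment:
  cyclohexene ring core → C:6 H:10
  (− 3 ring H displaced by substituents)
  + OH → O:1 H:1
  + COOH → C:1 H:1 O:2
  + COOH → C:1 H:1 O:2
Element totals:
  C: 8
  H: 10
  O: 5
Molecular formula: C8H10O5.
  M = 8(12.011) + 10(1.008) + 5(15.999)
    = 96.088 + 10.080 + 79.995 = 186.163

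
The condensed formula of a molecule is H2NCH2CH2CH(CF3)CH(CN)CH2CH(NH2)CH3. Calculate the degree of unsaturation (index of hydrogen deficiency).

Atom tally by fragment:
  H2NCH2 → C:1 H:4 N:1
  CH2 → C:1 H:2
  CH(CF3) → C:2 H:1 F:3
  CH(CN) → C:2 H:1 N:1
  CH2 → C:1 H:2
  CH(NH2) → C:1 H:3 N:1
  CH3 → C:1 H:3
Element totals:
  C: 9
  H: 16
  F: 3
  N: 3
Molecular formula: C9H16F3N3.
DoU = (2C + 2 + N − H − X) / 2 = (2·9 + 2 + 3 − 16 − 3) / 2 = 2.

2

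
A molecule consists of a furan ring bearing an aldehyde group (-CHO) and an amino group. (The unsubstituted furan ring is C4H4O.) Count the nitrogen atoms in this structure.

Atom tally by fragment:
  furan ring core → C:4 H:4 O:1
  (− 2 ring H displaced by substituents)
  + CHO → C:1 H:1 O:1
  + NH2 → N:1 H:2
Element totals:
  C: 5
  H: 5
  N: 1
  O: 2

1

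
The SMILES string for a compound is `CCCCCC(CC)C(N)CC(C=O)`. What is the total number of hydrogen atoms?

Atom tally by fragment:
  CH3 → C:1 H:3
  CH2 → C:1 H:2
  CH2 → C:1 H:2
  CH2 → C:1 H:2
  CH2 → C:1 H:2
  CH(C2H5) → C:3 H:6
  CH(NH2) → C:1 H:3 N:1
  CH2 → C:1 H:2
  CH2CHO → C:2 H:3 O:1
Element totals:
  C: 12
  H: 25
  N: 1
  O: 1

25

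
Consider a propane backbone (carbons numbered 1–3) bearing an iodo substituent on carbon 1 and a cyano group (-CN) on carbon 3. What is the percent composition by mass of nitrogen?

7.18%

Atom tally by fragment:
  ICH2 → C:1 H:2 I:1
  CH2 → C:1 H:2
  CH2CN → C:2 H:2 N:1
Element totals:
  C: 4
  H: 6
  I: 1
  N: 1
Molecular formula: C4H6IN.
Molar mass = 195.003 g/mol.
Mass from N: 1 × 14.007 = 14.007 g/mol.
%N = 14.007 / 195.003 × 100 = 7.18%.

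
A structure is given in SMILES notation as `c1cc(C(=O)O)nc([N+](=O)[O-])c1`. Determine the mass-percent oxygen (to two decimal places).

Atom tally by fragment:
  pyridine ring core → C:5 H:5 N:1
  (− 2 ring H displaced by substituents)
  + COOH → C:1 H:1 O:2
  + NO2 → N:1 O:2
Element totals:
  C: 6
  H: 4
  N: 2
  O: 4
Molecular formula: C6H4N2O4.
Molar mass = 168.108 g/mol.
Mass from O: 4 × 15.999 = 63.996 g/mol.
%O = 63.996 / 168.108 × 100 = 38.07%.

38.07%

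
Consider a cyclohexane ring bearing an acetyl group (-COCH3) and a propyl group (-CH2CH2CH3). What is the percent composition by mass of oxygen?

Atom tally by fragment:
  cyclohexane ring core → C:6 H:12
  (− 2 ring H displaced by substituents)
  + COCH3 → C:2 H:3 O:1
  + CH2CH2CH3 → C:3 H:7
Element totals:
  C: 11
  H: 20
  O: 1
Molecular formula: C11H20O.
Molar mass = 168.280 g/mol.
Mass from O: 1 × 15.999 = 15.999 g/mol.
%O = 15.999 / 168.280 × 100 = 9.51%.

9.51%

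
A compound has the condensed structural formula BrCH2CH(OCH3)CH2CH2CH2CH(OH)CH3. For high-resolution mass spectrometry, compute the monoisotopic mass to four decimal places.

Element totals:
  C: 8
  H: 17
  Br: 1
  O: 2
Molecular formula: C8H17BrO2.
  M = 8(12.0) + 17(1.007825) + 78.918338 + 2(15.994915)
    = 96.000000 + 17.133025 + 78.918338 + 31.989830 = 224.041193

224.0412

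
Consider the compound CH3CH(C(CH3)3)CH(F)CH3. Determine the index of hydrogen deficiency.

0

Atom tally by fragment:
  CH3 → C:1 H:3
  CH(C(CH3)3) → C:5 H:10
  CH(F) → C:1 H:1 F:1
  CH3 → C:1 H:3
Element totals:
  C: 8
  H: 17
  F: 1
Molecular formula: C8H17F.
DoU = (2C + 2 + N − H − X) / 2 = (2·8 + 2 + 0 − 17 − 1) / 2 = 0.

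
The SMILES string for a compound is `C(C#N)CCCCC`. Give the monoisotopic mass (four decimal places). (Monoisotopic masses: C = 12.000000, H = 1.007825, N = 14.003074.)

111.1048

Atom tally by fragment:
  NCCH2 → C:2 H:2 N:1
  CH2 → C:1 H:2
  CH2 → C:1 H:2
  CH2 → C:1 H:2
  CH2 → C:1 H:2
  CH3 → C:1 H:3
Element totals:
  C: 7
  H: 13
  N: 1
Molecular formula: C7H13N.
  M = 7(12.0) + 13(1.007825) + 14.003074
    = 84.000000 + 13.101725 + 14.003074 = 111.104799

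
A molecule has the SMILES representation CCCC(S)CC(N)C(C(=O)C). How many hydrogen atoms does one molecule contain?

Atom tally by fragment:
  CH3 → C:1 H:3
  CH2 → C:1 H:2
  CH2 → C:1 H:2
  CH(SH) → C:1 H:2 S:1
  CH2 → C:1 H:2
  CH(NH2) → C:1 H:3 N:1
  CH2COCH3 → C:3 H:5 O:1
Element totals:
  C: 9
  H: 19
  N: 1
  O: 1
  S: 1

19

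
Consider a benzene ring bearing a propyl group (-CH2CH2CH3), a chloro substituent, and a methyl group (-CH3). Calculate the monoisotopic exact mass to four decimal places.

168.0706

Atom tally by fragment:
  benzene ring core → C:6 H:6
  (− 3 ring H displaced by substituents)
  + CH2CH2CH3 → C:3 H:7
  + Cl → Cl:1
  + CH3 → C:1 H:3
Element totals:
  C: 10
  H: 13
  Cl: 1
Molecular formula: C10H13Cl.
  M = 10(12.0) + 13(1.007825) + 34.968853
    = 120.000000 + 13.101725 + 34.968853 = 168.070578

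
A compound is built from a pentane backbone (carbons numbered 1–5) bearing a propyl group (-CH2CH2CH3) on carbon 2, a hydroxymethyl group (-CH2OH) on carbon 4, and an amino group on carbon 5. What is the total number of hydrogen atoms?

Atom tally by fragment:
  CH3 → C:1 H:3
  CH(CH2CH2CH3) → C:4 H:8
  CH2 → C:1 H:2
  CH(CH2OH) → C:2 H:4 O:1
  CH2NH2 → C:1 H:4 N:1
Element totals:
  C: 9
  H: 21
  N: 1
  O: 1

21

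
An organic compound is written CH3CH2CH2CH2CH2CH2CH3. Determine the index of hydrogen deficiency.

Element totals:
  C: 7
  H: 16
Molecular formula: C7H16.
DoU = (2C + 2 + N − H − X) / 2 = (2·7 + 2 + 0 − 16 − 0) / 2 = 0.

0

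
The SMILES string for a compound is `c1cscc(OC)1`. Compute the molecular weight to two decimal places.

Atom tally by fragment:
  thiophene ring core → C:4 H:4 S:1
  (− 1 ring H displaced by substituents)
  + OCH3 → C:1 H:3 O:1
Element totals:
  C: 5
  H: 6
  O: 1
  S: 1
Molecular formula: C5H6OS.
  M = 5(12.011) + 6(1.008) + 15.999 + 32.06
    = 60.055 + 6.048 + 15.999 + 32.060 = 114.162

114.16 g/mol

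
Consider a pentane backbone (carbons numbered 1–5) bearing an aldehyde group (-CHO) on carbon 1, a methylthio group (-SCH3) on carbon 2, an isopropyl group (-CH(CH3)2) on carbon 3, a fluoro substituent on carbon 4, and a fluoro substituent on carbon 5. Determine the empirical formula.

C10H18F2OS

Atom tally by fragment:
  OHCCH2 → C:2 H:3 O:1
  CH(SCH3) → C:2 H:4 S:1
  CH(CH(CH3)2) → C:4 H:8
  CH(F) → C:1 H:1 F:1
  CH2F → C:1 H:2 F:1
Element totals:
  C: 10
  H: 18
  F: 2
  O: 1
  S: 1
Molecular formula: C10H18F2OS.
gcd of subscripts (10, 2, 18, 1, 1) = 1, so the empirical formula equals the molecular formula.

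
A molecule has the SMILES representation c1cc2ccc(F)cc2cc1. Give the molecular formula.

Atom tally by fragment:
  naphthalene ring system core → C:10 H:8
  (− 1 ring H displaced by substituents)
  + F → F:1
Element totals:
  C: 10
  H: 7
  F: 1

C10H7F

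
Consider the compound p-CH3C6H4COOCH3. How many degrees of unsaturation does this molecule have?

Atom tally by fragment:
  benzene ring core → C:6 H:6
  (− 2 ring H displaced by substituents)
  + CH3 → C:1 H:3
  + COOCH3 → C:2 H:3 O:2
Element totals:
  C: 9
  H: 10
  O: 2
Molecular formula: C9H10O2.
DoU = (2C + 2 + N − H − X) / 2 = (2·9 + 2 + 0 − 10 − 0) / 2 = 5.

5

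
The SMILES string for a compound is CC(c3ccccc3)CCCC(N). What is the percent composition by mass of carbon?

81.30%

Atom tally by fragment:
  CH3 → C:1 H:3
  CH(C6H5) → C:7 H:6
  CH2 → C:1 H:2
  CH2 → C:1 H:2
  CH2 → C:1 H:2
  CH2NH2 → C:1 H:4 N:1
Element totals:
  C: 12
  H: 19
  N: 1
Molecular formula: C12H19N.
Molar mass = 177.291 g/mol.
Mass from C: 12 × 12.011 = 144.132 g/mol.
%C = 144.132 / 177.291 × 100 = 81.30%.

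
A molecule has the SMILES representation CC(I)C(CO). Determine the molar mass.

200.02 g/mol

Atom tally by fragment:
  CH3 → C:1 H:3
  CH(I) → C:1 H:1 I:1
  CH2CH2OH → C:2 H:5 O:1
Element totals:
  C: 4
  H: 9
  I: 1
  O: 1
Molecular formula: C4H9IO.
  M = 4(12.011) + 9(1.008) + 126.904 + 15.999
    = 48.044 + 9.072 + 126.904 + 15.999 = 200.019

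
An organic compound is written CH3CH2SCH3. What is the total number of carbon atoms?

3

Element totals:
  C: 3
  H: 8
  S: 1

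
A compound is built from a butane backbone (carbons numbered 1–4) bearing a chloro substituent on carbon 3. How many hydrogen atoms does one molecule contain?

9

Atom tally by fragment:
  CH3 → C:1 H:3
  CH2 → C:1 H:2
  CH(Cl) → C:1 H:1 Cl:1
  CH3 → C:1 H:3
Element totals:
  C: 4
  H: 9
  Cl: 1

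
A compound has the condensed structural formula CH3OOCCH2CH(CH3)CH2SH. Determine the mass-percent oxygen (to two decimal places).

21.59%

Atom tally by fragment:
  CH3OOCCH2 → C:3 H:5 O:2
  CH(CH3) → C:2 H:4
  CH2SH → C:1 H:3 S:1
Element totals:
  C: 6
  H: 12
  O: 2
  S: 1
Molecular formula: C6H12O2S.
Molar mass = 148.220 g/mol.
Mass from O: 2 × 15.999 = 31.998 g/mol.
%O = 31.998 / 148.220 × 100 = 21.59%.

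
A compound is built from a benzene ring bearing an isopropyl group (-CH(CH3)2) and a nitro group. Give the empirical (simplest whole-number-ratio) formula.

C9H11NO2

Atom tally by fragment:
  benzene ring core → C:6 H:6
  (− 2 ring H displaced by substituents)
  + CH(CH3)2 → C:3 H:7
  + NO2 → N:1 O:2
Element totals:
  C: 9
  H: 11
  N: 1
  O: 2
Molecular formula: C9H11NO2.
gcd of subscripts (9, 11, 1, 2) = 1, so the empirical formula equals the molecular formula.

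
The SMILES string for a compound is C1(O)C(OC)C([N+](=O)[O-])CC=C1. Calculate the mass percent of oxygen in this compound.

36.96%

Atom tally by fragment:
  cyclohexene ring core → C:6 H:10
  (− 3 ring H displaced by substituents)
  + OH → O:1 H:1
  + OCH3 → C:1 H:3 O:1
  + NO2 → N:1 O:2
Element totals:
  C: 7
  H: 11
  N: 1
  O: 4
Molecular formula: C7H11NO4.
Molar mass = 173.168 g/mol.
Mass from O: 4 × 15.999 = 63.996 g/mol.
%O = 63.996 / 173.168 × 100 = 36.96%.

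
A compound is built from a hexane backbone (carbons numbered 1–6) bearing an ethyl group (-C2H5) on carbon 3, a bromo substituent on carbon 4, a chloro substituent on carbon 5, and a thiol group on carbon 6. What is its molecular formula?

Atom tally by fragment:
  CH3 → C:1 H:3
  CH2 → C:1 H:2
  CH(C2H5) → C:3 H:6
  CH(Br) → C:1 H:1 Br:1
  CH(Cl) → C:1 H:1 Cl:1
  CH2SH → C:1 H:3 S:1
Element totals:
  C: 8
  H: 16
  Br: 1
  Cl: 1
  S: 1

C8H16BrClS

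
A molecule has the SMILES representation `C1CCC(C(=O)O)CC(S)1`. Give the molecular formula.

Atom tally by fragment:
  cyclohexane ring core → C:6 H:12
  (− 2 ring H displaced by substituents)
  + COOH → C:1 H:1 O:2
  + SH → S:1 H:1
Element totals:
  C: 7
  H: 12
  O: 2
  S: 1

C7H12O2S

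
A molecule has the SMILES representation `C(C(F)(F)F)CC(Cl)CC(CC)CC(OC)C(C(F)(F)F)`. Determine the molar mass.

342.75 g/mol

Atom tally by fragment:
  F3CCH2 → C:2 H:2 F:3
  CH2 → C:1 H:2
  CH(Cl) → C:1 H:1 Cl:1
  CH2 → C:1 H:2
  CH(C2H5) → C:3 H:6
  CH2 → C:1 H:2
  CH(OCH3) → C:2 H:4 O:1
  CH2CF3 → C:2 H:2 F:3
Element totals:
  C: 13
  H: 21
  Cl: 1
  F: 6
  O: 1
Molecular formula: C13H21ClF6O.
  M = 13(12.011) + 21(1.008) + 35.45 + 6(18.998) + 15.999
    = 156.143 + 21.168 + 35.450 + 113.988 + 15.999 = 342.748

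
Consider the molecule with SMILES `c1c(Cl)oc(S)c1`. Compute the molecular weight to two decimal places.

134.58 g/mol

Atom tally by fragment:
  furan ring core → C:4 H:4 O:1
  (− 2 ring H displaced by substituents)
  + Cl → Cl:1
  + SH → S:1 H:1
Element totals:
  C: 4
  H: 3
  Cl: 1
  O: 1
  S: 1
Molecular formula: C4H3ClOS.
  M = 4(12.011) + 3(1.008) + 35.45 + 15.999 + 32.06
    = 48.044 + 3.024 + 35.450 + 15.999 + 32.060 = 134.577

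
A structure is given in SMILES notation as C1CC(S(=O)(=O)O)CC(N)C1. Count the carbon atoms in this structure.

Atom tally by fragment:
  cyclohexane ring core → C:6 H:12
  (− 2 ring H displaced by substituents)
  + SO3H → S:1 O:3 H:1
  + NH2 → N:1 H:2
Element totals:
  C: 6
  H: 13
  N: 1
  O: 3
  S: 1

6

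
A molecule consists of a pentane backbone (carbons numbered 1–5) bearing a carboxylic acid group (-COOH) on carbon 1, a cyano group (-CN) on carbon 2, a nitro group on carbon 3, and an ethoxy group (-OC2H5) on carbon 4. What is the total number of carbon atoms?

Atom tally by fragment:
  HOOCCH2 → C:2 H:3 O:2
  CH(CN) → C:2 H:1 N:1
  CH(NO2) → C:1 H:1 N:1 O:2
  CH(OC2H5) → C:3 H:6 O:1
  CH3 → C:1 H:3
Element totals:
  C: 9
  H: 14
  N: 2
  O: 5

9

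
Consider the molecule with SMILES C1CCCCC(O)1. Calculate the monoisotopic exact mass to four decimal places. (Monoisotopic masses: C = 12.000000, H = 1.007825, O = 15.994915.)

Atom tally by fragment:
  cyclohexane ring core → C:6 H:12
  (− 1 ring H displaced by substituents)
  + OH → O:1 H:1
Element totals:
  C: 6
  H: 12
  O: 1
Molecular formula: C6H12O.
  M = 6(12.0) + 12(1.007825) + 15.994915
    = 72.000000 + 12.093900 + 15.994915 = 100.088815

100.0888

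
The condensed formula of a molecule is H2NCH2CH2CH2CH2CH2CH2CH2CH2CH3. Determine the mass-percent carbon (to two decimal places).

Element totals:
  C: 9
  H: 21
  N: 1
Molecular formula: C9H21N.
Molar mass = 143.274 g/mol.
Mass from C: 9 × 12.011 = 108.099 g/mol.
%C = 108.099 / 143.274 × 100 = 75.45%.

75.45%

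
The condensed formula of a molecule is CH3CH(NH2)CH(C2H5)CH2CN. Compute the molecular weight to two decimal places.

Atom tally by fragment:
  CH3 → C:1 H:3
  CH(NH2) → C:1 H:3 N:1
  CH(C2H5) → C:3 H:6
  CH2CN → C:2 H:2 N:1
Element totals:
  C: 7
  H: 14
  N: 2
Molecular formula: C7H14N2.
  M = 7(12.011) + 14(1.008) + 2(14.007)
    = 84.077 + 14.112 + 28.014 = 126.203

126.20 g/mol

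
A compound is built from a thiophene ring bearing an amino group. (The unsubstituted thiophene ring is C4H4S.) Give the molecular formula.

C4H5NS

Atom tally by fragment:
  thiophene ring core → C:4 H:4 S:1
  (− 1 ring H displaced by substituents)
  + NH2 → N:1 H:2
Element totals:
  C: 4
  H: 5
  N: 1
  S: 1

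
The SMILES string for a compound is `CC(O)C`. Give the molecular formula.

Atom tally by fragment:
  CH3 → C:1 H:3
  CH(OH) → C:1 H:2 O:1
  CH3 → C:1 H:3
Element totals:
  C: 3
  H: 8
  O: 1

C3H8O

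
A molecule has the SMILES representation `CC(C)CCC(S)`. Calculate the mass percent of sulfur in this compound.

27.11%

Atom tally by fragment:
  CH3 → C:1 H:3
  CH(CH3) → C:2 H:4
  CH2 → C:1 H:2
  CH2 → C:1 H:2
  CH2SH → C:1 H:3 S:1
Element totals:
  C: 6
  H: 14
  S: 1
Molecular formula: C6H14S.
Molar mass = 118.238 g/mol.
Mass from S: 1 × 32.06 = 32.060 g/mol.
%S = 32.060 / 118.238 × 100 = 27.11%.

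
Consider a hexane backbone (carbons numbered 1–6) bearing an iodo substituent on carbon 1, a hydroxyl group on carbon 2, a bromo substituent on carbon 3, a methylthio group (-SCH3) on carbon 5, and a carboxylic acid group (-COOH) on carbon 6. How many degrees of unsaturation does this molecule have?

Atom tally by fragment:
  ICH2 → C:1 H:2 I:1
  CH(OH) → C:1 H:2 O:1
  CH(Br) → C:1 H:1 Br:1
  CH2 → C:1 H:2
  CH(SCH3) → C:2 H:4 S:1
  CH2COOH → C:2 H:3 O:2
Element totals:
  C: 8
  H: 14
  Br: 1
  I: 1
  O: 3
  S: 1
Molecular formula: C8H14BrIO3S.
DoU = (2C + 2 + N − H − X) / 2 = (2·8 + 2 + 0 − 14 − 2) / 2 = 1.

1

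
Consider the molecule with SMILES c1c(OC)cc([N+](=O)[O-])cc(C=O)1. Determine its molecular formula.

Atom tally by fragment:
  benzene ring core → C:6 H:6
  (− 3 ring H displaced by substituents)
  + OCH3 → C:1 H:3 O:1
  + NO2 → N:1 O:2
  + CHO → C:1 H:1 O:1
Element totals:
  C: 8
  H: 7
  N: 1
  O: 4

C8H7NO4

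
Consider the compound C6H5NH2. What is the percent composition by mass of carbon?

77.38%

Atom tally by fragment:
  benzene ring core → C:6 H:6
  (− 1 ring H displaced by substituents)
  + NH2 → N:1 H:2
Element totals:
  C: 6
  H: 7
  N: 1
Molecular formula: C6H7N.
Molar mass = 93.129 g/mol.
Mass from C: 6 × 12.011 = 72.066 g/mol.
%C = 72.066 / 93.129 × 100 = 77.38%.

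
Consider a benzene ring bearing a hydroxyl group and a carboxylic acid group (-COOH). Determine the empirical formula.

C7H6O3

Atom tally by fragment:
  benzene ring core → C:6 H:6
  (− 2 ring H displaced by substituents)
  + OH → O:1 H:1
  + COOH → C:1 H:1 O:2
Element totals:
  C: 7
  H: 6
  O: 3
Molecular formula: C7H6O3.
gcd of subscripts (7, 6, 3) = 1, so the empirical formula equals the molecular formula.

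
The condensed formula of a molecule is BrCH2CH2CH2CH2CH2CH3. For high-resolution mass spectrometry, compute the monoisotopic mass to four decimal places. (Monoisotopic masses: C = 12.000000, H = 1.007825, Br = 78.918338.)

Element totals:
  C: 6
  H: 13
  Br: 1
Molecular formula: C6H13Br.
  M = 6(12.0) + 13(1.007825) + 78.918338
    = 72.000000 + 13.101725 + 78.918338 = 164.020063

164.0201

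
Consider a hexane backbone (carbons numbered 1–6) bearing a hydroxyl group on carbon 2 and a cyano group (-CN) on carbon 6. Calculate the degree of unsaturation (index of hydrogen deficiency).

Atom tally by fragment:
  CH3 → C:1 H:3
  CH(OH) → C:1 H:2 O:1
  CH2 → C:1 H:2
  CH2 → C:1 H:2
  CH2 → C:1 H:2
  CH2CN → C:2 H:2 N:1
Element totals:
  C: 7
  H: 13
  N: 1
  O: 1
Molecular formula: C7H13NO.
DoU = (2C + 2 + N − H − X) / 2 = (2·7 + 2 + 1 − 13 − 0) / 2 = 2.

2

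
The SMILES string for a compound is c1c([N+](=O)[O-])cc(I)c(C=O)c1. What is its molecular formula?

C7H4INO3

Atom tally by fragment:
  benzene ring core → C:6 H:6
  (− 3 ring H displaced by substituents)
  + NO2 → N:1 O:2
  + I → I:1
  + CHO → C:1 H:1 O:1
Element totals:
  C: 7
  H: 4
  I: 1
  N: 1
  O: 3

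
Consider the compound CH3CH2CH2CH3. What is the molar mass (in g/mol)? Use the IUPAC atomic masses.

58.12 g/mol

Atom tally by fragment:
  CH3 → C:1 H:3
  CH2 → C:1 H:2
  CH2 → C:1 H:2
  CH3 → C:1 H:3
Element totals:
  C: 4
  H: 10
Molecular formula: C4H10.
  M = 4(12.011) + 10(1.008)
    = 48.044 + 10.080 = 58.124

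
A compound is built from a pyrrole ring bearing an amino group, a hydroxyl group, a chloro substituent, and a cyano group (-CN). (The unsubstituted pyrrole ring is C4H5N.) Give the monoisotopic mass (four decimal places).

157.0043

Atom tally by fragment:
  pyrrole ring core → C:4 H:5 N:1
  (− 4 ring H displaced by substituents)
  + NH2 → N:1 H:2
  + OH → O:1 H:1
  + Cl → Cl:1
  + CN → C:1 N:1
Element totals:
  C: 5
  H: 4
  Cl: 1
  N: 3
  O: 1
Molecular formula: C5H4ClN3O.
  M = 5(12.0) + 4(1.007825) + 34.968853 + 3(14.003074) + 15.994915
    = 60.000000 + 4.031300 + 34.968853 + 42.009222 + 15.994915 = 157.004290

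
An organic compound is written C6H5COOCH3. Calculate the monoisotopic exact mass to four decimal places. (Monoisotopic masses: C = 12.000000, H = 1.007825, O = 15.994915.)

Atom tally by fragment:
  benzene ring core → C:6 H:6
  (− 1 ring H displaced by substituents)
  + COOCH3 → C:2 H:3 O:2
Element totals:
  C: 8
  H: 8
  O: 2
Molecular formula: C8H8O2.
  M = 8(12.0) + 8(1.007825) + 2(15.994915)
    = 96.000000 + 8.062600 + 31.989830 = 136.052430

136.0524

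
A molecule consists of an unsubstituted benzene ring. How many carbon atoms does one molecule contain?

Atom tally by fragment:
  benzene ring core → C:6 H:6
Element totals:
  C: 6
  H: 6

6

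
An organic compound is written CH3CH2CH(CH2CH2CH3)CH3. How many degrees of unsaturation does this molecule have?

0

Element totals:
  C: 7
  H: 16
Molecular formula: C7H16.
DoU = (2C + 2 + N − H − X) / 2 = (2·7 + 2 + 0 − 16 − 0) / 2 = 0.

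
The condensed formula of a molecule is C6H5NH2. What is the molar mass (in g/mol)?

93.13 g/mol

Atom tally by fragment:
  benzene ring core → C:6 H:6
  (− 1 ring H displaced by substituents)
  + NH2 → N:1 H:2
Element totals:
  C: 6
  H: 7
  N: 1
Molecular formula: C6H7N.
  M = 6(12.011) + 7(1.008) + 14.007
    = 72.066 + 7.056 + 14.007 = 93.129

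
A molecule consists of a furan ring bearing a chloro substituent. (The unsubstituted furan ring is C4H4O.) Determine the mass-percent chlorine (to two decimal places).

Atom tally by fragment:
  furan ring core → C:4 H:4 O:1
  (− 1 ring H displaced by substituents)
  + Cl → Cl:1
Element totals:
  C: 4
  H: 3
  Cl: 1
  O: 1
Molecular formula: C4H3ClO.
Molar mass = 102.517 g/mol.
Mass from Cl: 1 × 35.45 = 35.450 g/mol.
%Cl = 35.450 / 102.517 × 100 = 34.58%.

34.58%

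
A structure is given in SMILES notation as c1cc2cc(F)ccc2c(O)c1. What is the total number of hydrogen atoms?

7

Atom tally by fragment:
  naphthalene ring system core → C:10 H:8
  (− 2 ring H displaced by substituents)
  + F → F:1
  + OH → O:1 H:1
Element totals:
  C: 10
  H: 7
  F: 1
  O: 1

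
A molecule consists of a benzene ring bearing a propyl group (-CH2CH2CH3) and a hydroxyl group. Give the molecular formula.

Atom tally by fragment:
  benzene ring core → C:6 H:6
  (− 2 ring H displaced by substituents)
  + CH2CH2CH3 → C:3 H:7
  + OH → O:1 H:1
Element totals:
  C: 9
  H: 12
  O: 1

C9H12O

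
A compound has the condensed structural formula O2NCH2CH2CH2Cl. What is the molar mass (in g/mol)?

Atom tally by fragment:
  O2NCH2 → C:1 H:2 N:1 O:2
  CH2 → C:1 H:2
  CH2Cl → C:1 H:2 Cl:1
Element totals:
  C: 3
  H: 6
  Cl: 1
  N: 1
  O: 2
Molecular formula: C3H6ClNO2.
  M = 3(12.011) + 6(1.008) + 35.45 + 14.007 + 2(15.999)
    = 36.033 + 6.048 + 35.450 + 14.007 + 31.998 = 123.536

123.54 g/mol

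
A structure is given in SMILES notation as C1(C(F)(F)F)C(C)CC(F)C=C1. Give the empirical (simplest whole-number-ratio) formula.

C4H5F2

Atom tally by fragment:
  cyclohexene ring core → C:6 H:10
  (− 3 ring H displaced by substituents)
  + CF3 → C:1 F:3
  + CH3 → C:1 H:3
  + F → F:1
Element totals:
  C: 8
  H: 10
  F: 4
Molecular formula: C8H10F4.
gcd of subscripts = 2; dividing each by 2:
  C: 8/2 = 4
  F: 4/2 = 2
  H: 10/2 = 5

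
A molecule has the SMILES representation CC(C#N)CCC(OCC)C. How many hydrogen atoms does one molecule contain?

Atom tally by fragment:
  CH3 → C:1 H:3
  CH(CN) → C:2 H:1 N:1
  CH2 → C:1 H:2
  CH2 → C:1 H:2
  CH(OC2H5) → C:3 H:6 O:1
  CH3 → C:1 H:3
Element totals:
  C: 9
  H: 17
  N: 1
  O: 1

17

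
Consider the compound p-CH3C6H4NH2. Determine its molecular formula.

C7H9N

Element totals:
  C: 7
  H: 9
  N: 1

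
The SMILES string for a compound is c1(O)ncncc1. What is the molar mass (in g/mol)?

Atom tally by fragment:
  pyrimidine ring core → C:4 H:4 N:2
  (− 1 ring H displaced by substituents)
  + OH → O:1 H:1
Element totals:
  C: 4
  H: 4
  N: 2
  O: 1
Molecular formula: C4H4N2O.
  M = 4(12.011) + 4(1.008) + 2(14.007) + 15.999
    = 48.044 + 4.032 + 28.014 + 15.999 = 96.089

96.09 g/mol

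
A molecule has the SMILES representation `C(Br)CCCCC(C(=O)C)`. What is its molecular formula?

Atom tally by fragment:
  BrCH2 → C:1 H:2 Br:1
  CH2 → C:1 H:2
  CH2 → C:1 H:2
  CH2 → C:1 H:2
  CH2 → C:1 H:2
  CH2COCH3 → C:3 H:5 O:1
Element totals:
  C: 8
  H: 15
  Br: 1
  O: 1

C8H15BrO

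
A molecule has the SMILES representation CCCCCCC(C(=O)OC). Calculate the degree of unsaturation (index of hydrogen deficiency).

Atom tally by fragment:
  CH3 → C:1 H:3
  CH2 → C:1 H:2
  CH2 → C:1 H:2
  CH2 → C:1 H:2
  CH2 → C:1 H:2
  CH2 → C:1 H:2
  CH2COOCH3 → C:3 H:5 O:2
Element totals:
  C: 9
  H: 18
  O: 2
Molecular formula: C9H18O2.
DoU = (2C + 2 + N − H − X) / 2 = (2·9 + 2 + 0 − 18 − 0) / 2 = 1.

1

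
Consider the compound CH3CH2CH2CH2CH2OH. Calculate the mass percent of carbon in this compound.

Element totals:
  C: 5
  H: 12
  O: 1
Molecular formula: C5H12O.
Molar mass = 88.150 g/mol.
Mass from C: 5 × 12.011 = 60.055 g/mol.
%C = 60.055 / 88.150 × 100 = 68.13%.

68.13%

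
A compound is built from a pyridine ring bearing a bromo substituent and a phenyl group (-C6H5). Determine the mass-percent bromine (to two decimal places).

34.13%

Atom tally by fragment:
  pyridine ring core → C:5 H:5 N:1
  (− 2 ring H displaced by substituents)
  + Br → Br:1
  + C6H5 → C:6 H:5
Element totals:
  C: 11
  H: 8
  Br: 1
  N: 1
Molecular formula: C11H8BrN.
Molar mass = 234.096 g/mol.
Mass from Br: 1 × 79.904 = 79.904 g/mol.
%Br = 79.904 / 234.096 × 100 = 34.13%.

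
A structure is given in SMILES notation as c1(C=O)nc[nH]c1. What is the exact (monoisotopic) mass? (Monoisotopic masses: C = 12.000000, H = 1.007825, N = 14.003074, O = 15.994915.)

Atom tally by fragment:
  imidazole ring core → C:3 H:4 N:2
  (− 1 ring H displaced by substituents)
  + CHO → C:1 H:1 O:1
Element totals:
  C: 4
  H: 4
  N: 2
  O: 1
Molecular formula: C4H4N2O.
  M = 4(12.0) + 4(1.007825) + 2(14.003074) + 15.994915
    = 48.000000 + 4.031300 + 28.006148 + 15.994915 = 96.032363

96.0324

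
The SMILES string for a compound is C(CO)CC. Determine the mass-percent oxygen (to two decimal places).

Atom tally by fragment:
  HOCH2CH2 → C:2 H:5 O:1
  CH2 → C:1 H:2
  CH3 → C:1 H:3
Element totals:
  C: 4
  H: 10
  O: 1
Molecular formula: C4H10O.
Molar mass = 74.123 g/mol.
Mass from O: 1 × 15.999 = 15.999 g/mol.
%O = 15.999 / 74.123 × 100 = 21.58%.

21.58%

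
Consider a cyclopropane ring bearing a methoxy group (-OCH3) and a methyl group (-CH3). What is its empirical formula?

C5H10O

Atom tally by fragment:
  cyclopropane ring core → C:3 H:6
  (− 2 ring H displaced by substituents)
  + OCH3 → C:1 H:3 O:1
  + CH3 → C:1 H:3
Element totals:
  C: 5
  H: 10
  O: 1
Molecular formula: C5H10O.
gcd of subscripts (5, 10, 1) = 1, so the empirical formula equals the molecular formula.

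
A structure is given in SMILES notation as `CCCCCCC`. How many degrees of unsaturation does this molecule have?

Atom tally by fragment:
  CH3 → C:1 H:3
  CH2 → C:1 H:2
  CH2 → C:1 H:2
  CH2 → C:1 H:2
  CH2 → C:1 H:2
  CH2 → C:1 H:2
  CH3 → C:1 H:3
Element totals:
  C: 7
  H: 16
Molecular formula: C7H16.
DoU = (2C + 2 + N − H − X) / 2 = (2·7 + 2 + 0 − 16 − 0) / 2 = 0.

0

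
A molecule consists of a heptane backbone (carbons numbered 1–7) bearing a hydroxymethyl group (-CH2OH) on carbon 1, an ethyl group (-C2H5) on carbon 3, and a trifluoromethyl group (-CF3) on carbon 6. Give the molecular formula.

Atom tally by fragment:
  HOCH2CH2 → C:2 H:5 O:1
  CH2 → C:1 H:2
  CH(C2H5) → C:3 H:6
  CH2 → C:1 H:2
  CH2 → C:1 H:2
  CH(CF3) → C:2 H:1 F:3
  CH3 → C:1 H:3
Element totals:
  C: 11
  H: 21
  F: 3
  O: 1

C11H21F3O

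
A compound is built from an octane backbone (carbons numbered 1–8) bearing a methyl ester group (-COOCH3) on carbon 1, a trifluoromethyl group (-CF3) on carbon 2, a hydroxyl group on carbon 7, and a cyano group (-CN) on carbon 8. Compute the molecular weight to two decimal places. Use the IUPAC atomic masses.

281.27 g/mol

Atom tally by fragment:
  CH3OOCCH2 → C:3 H:5 O:2
  CH(CF3) → C:2 H:1 F:3
  CH2 → C:1 H:2
  CH2 → C:1 H:2
  CH2 → C:1 H:2
  CH2 → C:1 H:2
  CH(OH) → C:1 H:2 O:1
  CH2CN → C:2 H:2 N:1
Element totals:
  C: 12
  H: 18
  F: 3
  N: 1
  O: 3
Molecular formula: C12H18F3NO3.
  M = 12(12.011) + 18(1.008) + 3(18.998) + 14.007 + 3(15.999)
    = 144.132 + 18.144 + 56.994 + 14.007 + 47.997 = 281.274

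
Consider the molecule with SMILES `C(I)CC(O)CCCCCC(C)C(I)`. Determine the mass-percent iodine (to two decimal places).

Atom tally by fragment:
  ICH2 → C:1 H:2 I:1
  CH2 → C:1 H:2
  CH(OH) → C:1 H:2 O:1
  CH2 → C:1 H:2
  CH2 → C:1 H:2
  CH2 → C:1 H:2
  CH2 → C:1 H:2
  CH2 → C:1 H:2
  CH(CH3) → C:2 H:4
  CH2I → C:1 H:2 I:1
Element totals:
  C: 11
  H: 22
  I: 2
  O: 1
Molecular formula: C11H22I2O.
Molar mass = 424.104 g/mol.
Mass from I: 2 × 126.904 = 253.808 g/mol.
%I = 253.808 / 424.104 × 100 = 59.85%.

59.85%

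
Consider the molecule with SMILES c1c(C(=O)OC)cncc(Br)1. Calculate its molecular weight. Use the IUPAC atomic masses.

Atom tally by fragment:
  pyridine ring core → C:5 H:5 N:1
  (− 2 ring H displaced by substituents)
  + COOCH3 → C:2 H:3 O:2
  + Br → Br:1
Element totals:
  C: 7
  H: 6
  Br: 1
  N: 1
  O: 2
Molecular formula: C7H6BrNO2.
  M = 7(12.011) + 6(1.008) + 79.904 + 14.007 + 2(15.999)
    = 84.077 + 6.048 + 79.904 + 14.007 + 31.998 = 216.034

216.03 g/mol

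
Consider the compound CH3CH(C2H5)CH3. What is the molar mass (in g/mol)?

Element totals:
  C: 5
  H: 12
Molecular formula: C5H12.
  M = 5(12.011) + 12(1.008)
    = 60.055 + 12.096 = 72.151

72.15 g/mol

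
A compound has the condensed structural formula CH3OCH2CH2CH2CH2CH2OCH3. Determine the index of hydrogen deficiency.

Atom tally by fragment:
  CH3OCH2 → C:2 H:5 O:1
  CH2 → C:1 H:2
  CH2 → C:1 H:2
  CH2 → C:1 H:2
  CH2OCH3 → C:2 H:5 O:1
Element totals:
  C: 7
  H: 16
  O: 2
Molecular formula: C7H16O2.
DoU = (2C + 2 + N − H − X) / 2 = (2·7 + 2 + 0 − 16 − 0) / 2 = 0.

0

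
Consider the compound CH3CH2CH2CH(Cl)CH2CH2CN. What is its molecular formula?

C7H12ClN

Atom tally by fragment:
  CH3 → C:1 H:3
  CH2 → C:1 H:2
  CH2 → C:1 H:2
  CH(Cl) → C:1 H:1 Cl:1
  CH2 → C:1 H:2
  CH2CN → C:2 H:2 N:1
Element totals:
  C: 7
  H: 12
  Cl: 1
  N: 1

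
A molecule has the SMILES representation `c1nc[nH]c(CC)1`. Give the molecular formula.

C5H8N2

Atom tally by fragment:
  imidazole ring core → C:3 H:4 N:2
  (− 1 ring H displaced by substituents)
  + C2H5 → C:2 H:5
Element totals:
  C: 5
  H: 8
  N: 2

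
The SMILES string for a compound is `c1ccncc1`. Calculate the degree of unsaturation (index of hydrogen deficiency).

4

Atom tally by fragment:
  pyridine ring core → C:5 H:5 N:1
Element totals:
  C: 5
  H: 5
  N: 1
Molecular formula: C5H5N.
DoU = (2C + 2 + N − H − X) / 2 = (2·5 + 2 + 1 − 5 − 0) / 2 = 4.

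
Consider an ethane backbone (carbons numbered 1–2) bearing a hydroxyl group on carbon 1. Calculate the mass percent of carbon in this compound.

52.14%

Atom tally by fragment:
  HOCH2 → C:1 H:3 O:1
  CH3 → C:1 H:3
Element totals:
  C: 2
  H: 6
  O: 1
Molecular formula: C2H6O.
Molar mass = 46.069 g/mol.
Mass from C: 2 × 12.011 = 24.022 g/mol.
%C = 24.022 / 46.069 × 100 = 52.14%.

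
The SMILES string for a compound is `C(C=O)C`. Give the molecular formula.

Atom tally by fragment:
  OHCCH2 → C:2 H:3 O:1
  CH3 → C:1 H:3
Element totals:
  C: 3
  H: 6
  O: 1

C3H6O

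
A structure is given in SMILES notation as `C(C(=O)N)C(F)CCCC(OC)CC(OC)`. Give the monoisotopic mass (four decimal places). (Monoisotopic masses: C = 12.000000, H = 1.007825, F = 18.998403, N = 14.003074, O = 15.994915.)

Atom tally by fragment:
  H2NOCCH2 → C:2 H:4 O:1 N:1
  CH(F) → C:1 H:1 F:1
  CH2 → C:1 H:2
  CH2 → C:1 H:2
  CH2 → C:1 H:2
  CH(OCH3) → C:2 H:4 O:1
  CH2 → C:1 H:2
  CH2OCH3 → C:2 H:5 O:1
Element totals:
  C: 11
  H: 22
  F: 1
  N: 1
  O: 3
Molecular formula: C11H22FNO3.
  M = 11(12.0) + 22(1.007825) + 18.998403 + 14.003074 + 3(15.994915)
    = 132.000000 + 22.172150 + 18.998403 + 14.003074 + 47.984745 = 235.158372

235.1584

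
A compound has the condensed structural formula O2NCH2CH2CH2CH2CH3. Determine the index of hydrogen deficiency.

Atom tally by fragment:
  O2NCH2 → C:1 H:2 N:1 O:2
  CH2 → C:1 H:2
  CH2 → C:1 H:2
  CH2 → C:1 H:2
  CH3 → C:1 H:3
Element totals:
  C: 5
  H: 11
  N: 1
  O: 2
Molecular formula: C5H11NO2.
DoU = (2C + 2 + N − H − X) / 2 = (2·5 + 2 + 1 − 11 − 0) / 2 = 1.

1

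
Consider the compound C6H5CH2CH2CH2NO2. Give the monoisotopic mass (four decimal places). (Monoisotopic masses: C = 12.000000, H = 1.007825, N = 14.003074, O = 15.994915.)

165.0790

Atom tally by fragment:
  C6H5CH2 → C:7 H:7
  CH2 → C:1 H:2
  CH2NO2 → C:1 H:2 N:1 O:2
Element totals:
  C: 9
  H: 11
  N: 1
  O: 2
Molecular formula: C9H11NO2.
  M = 9(12.0) + 11(1.007825) + 14.003074 + 2(15.994915)
    = 108.000000 + 11.086075 + 14.003074 + 31.989830 = 165.078979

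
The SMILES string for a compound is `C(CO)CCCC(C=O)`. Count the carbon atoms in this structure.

7

Atom tally by fragment:
  HOCH2CH2 → C:2 H:5 O:1
  CH2 → C:1 H:2
  CH2 → C:1 H:2
  CH2 → C:1 H:2
  CH2CHO → C:2 H:3 O:1
Element totals:
  C: 7
  H: 14
  O: 2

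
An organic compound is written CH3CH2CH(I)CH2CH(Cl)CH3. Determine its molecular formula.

Element totals:
  C: 6
  H: 12
  Cl: 1
  I: 1

C6H12ClI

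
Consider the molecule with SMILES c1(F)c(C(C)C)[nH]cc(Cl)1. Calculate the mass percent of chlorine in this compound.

Atom tally by fragment:
  pyrrole ring core → C:4 H:5 N:1
  (− 3 ring H displaced by substituents)
  + F → F:1
  + CH(CH3)2 → C:3 H:7
  + Cl → Cl:1
Element totals:
  C: 7
  H: 9
  Cl: 1
  F: 1
  N: 1
Molecular formula: C7H9ClFN.
Molar mass = 161.604 g/mol.
Mass from Cl: 1 × 35.45 = 35.450 g/mol.
%Cl = 35.450 / 161.604 × 100 = 21.94%.

21.94%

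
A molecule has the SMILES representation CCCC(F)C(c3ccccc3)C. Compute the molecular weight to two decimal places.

180.27 g/mol

Atom tally by fragment:
  CH3 → C:1 H:3
  CH2 → C:1 H:2
  CH2 → C:1 H:2
  CH(F) → C:1 H:1 F:1
  CH(C6H5) → C:7 H:6
  CH3 → C:1 H:3
Element totals:
  C: 12
  H: 17
  F: 1
Molecular formula: C12H17F.
  M = 12(12.011) + 17(1.008) + 18.998
    = 144.132 + 17.136 + 18.998 = 180.266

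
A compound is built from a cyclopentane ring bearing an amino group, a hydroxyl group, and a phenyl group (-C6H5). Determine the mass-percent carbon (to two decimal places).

Atom tally by fragment:
  cyclopentane ring core → C:5 H:10
  (− 3 ring H displaced by substituents)
  + NH2 → N:1 H:2
  + OH → O:1 H:1
  + C6H5 → C:6 H:5
Element totals:
  C: 11
  H: 15
  N: 1
  O: 1
Molecular formula: C11H15NO.
Molar mass = 177.247 g/mol.
Mass from C: 11 × 12.011 = 132.121 g/mol.
%C = 132.121 / 177.247 × 100 = 74.54%.

74.54%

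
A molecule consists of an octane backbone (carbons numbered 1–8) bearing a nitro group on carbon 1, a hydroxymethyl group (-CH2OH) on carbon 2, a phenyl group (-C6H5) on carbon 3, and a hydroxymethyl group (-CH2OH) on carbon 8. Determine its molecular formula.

C16H25NO4

Atom tally by fragment:
  O2NCH2 → C:1 H:2 N:1 O:2
  CH(CH2OH) → C:2 H:4 O:1
  CH(C6H5) → C:7 H:6
  CH2 → C:1 H:2
  CH2 → C:1 H:2
  CH2 → C:1 H:2
  CH2 → C:1 H:2
  CH2CH2OH → C:2 H:5 O:1
Element totals:
  C: 16
  H: 25
  N: 1
  O: 4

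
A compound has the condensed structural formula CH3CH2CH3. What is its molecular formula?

C3H8

Element totals:
  C: 3
  H: 8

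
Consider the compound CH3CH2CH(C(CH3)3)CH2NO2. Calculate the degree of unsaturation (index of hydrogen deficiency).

1

Atom tally by fragment:
  CH3 → C:1 H:3
  CH2 → C:1 H:2
  CH(C(CH3)3) → C:5 H:10
  CH2NO2 → C:1 H:2 N:1 O:2
Element totals:
  C: 8
  H: 17
  N: 1
  O: 2
Molecular formula: C8H17NO2.
DoU = (2C + 2 + N − H − X) / 2 = (2·8 + 2 + 1 − 17 − 0) / 2 = 1.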